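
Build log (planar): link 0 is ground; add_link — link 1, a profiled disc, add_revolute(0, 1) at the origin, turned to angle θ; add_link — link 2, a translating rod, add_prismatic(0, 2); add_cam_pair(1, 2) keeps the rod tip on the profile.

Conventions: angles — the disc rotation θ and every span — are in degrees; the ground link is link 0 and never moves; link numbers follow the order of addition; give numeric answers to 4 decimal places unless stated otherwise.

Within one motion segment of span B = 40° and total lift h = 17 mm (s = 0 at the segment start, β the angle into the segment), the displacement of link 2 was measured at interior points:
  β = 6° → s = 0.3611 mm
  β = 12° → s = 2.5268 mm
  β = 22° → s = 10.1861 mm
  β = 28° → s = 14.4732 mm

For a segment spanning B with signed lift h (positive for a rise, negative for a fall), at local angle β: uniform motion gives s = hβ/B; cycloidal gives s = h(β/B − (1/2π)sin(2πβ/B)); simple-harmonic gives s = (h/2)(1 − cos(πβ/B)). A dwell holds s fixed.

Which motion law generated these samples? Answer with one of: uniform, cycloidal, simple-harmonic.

candidates at β/B = r: uniform s = h·r (linear in β); cycloidal s = h·(r − sin(2πr)/(2π)); simple-harmonic s = (h/2)(1 − cos(πr))
β=6°: printed 0.3611 | uniform 2.5500, cycloidal 0.3611, simple-harmonic 0.9264
β=12°: printed 2.5268 | uniform 5.1000, cycloidal 2.5268, simple-harmonic 3.5038
β=22°: printed 10.1861 | uniform 9.3500, cycloidal 10.1861, simple-harmonic 9.8297
β=28°: printed 14.4732 | uniform 11.9000, cycloidal 14.4732, simple-harmonic 13.4962
only one law matches every sample → cycloidal

cycloidal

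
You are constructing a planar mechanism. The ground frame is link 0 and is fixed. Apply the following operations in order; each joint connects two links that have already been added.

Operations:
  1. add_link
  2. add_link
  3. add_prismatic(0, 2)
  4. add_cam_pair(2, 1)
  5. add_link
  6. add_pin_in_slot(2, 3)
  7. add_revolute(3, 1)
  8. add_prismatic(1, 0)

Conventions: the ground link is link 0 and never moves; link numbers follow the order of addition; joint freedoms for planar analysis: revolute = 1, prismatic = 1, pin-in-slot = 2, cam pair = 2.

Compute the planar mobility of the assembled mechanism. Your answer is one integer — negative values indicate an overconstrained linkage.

(L,J1,J2)=(1,0,0); link0 fixed
link1: (2,0,0)
link2: (3,0,0)
P 0-2 [J1]: (3,1,0)
C 2-1 [J2]: (3,1,1)
link3: (4,1,1)
PS 2-3 [J2]: (4,1,2)
R 3-1 [J1]: (4,2,2)
P 1-0 [J1]: (4,3,2)
Grübler: 3·3 − 2·3 − 2 = 1

M = 1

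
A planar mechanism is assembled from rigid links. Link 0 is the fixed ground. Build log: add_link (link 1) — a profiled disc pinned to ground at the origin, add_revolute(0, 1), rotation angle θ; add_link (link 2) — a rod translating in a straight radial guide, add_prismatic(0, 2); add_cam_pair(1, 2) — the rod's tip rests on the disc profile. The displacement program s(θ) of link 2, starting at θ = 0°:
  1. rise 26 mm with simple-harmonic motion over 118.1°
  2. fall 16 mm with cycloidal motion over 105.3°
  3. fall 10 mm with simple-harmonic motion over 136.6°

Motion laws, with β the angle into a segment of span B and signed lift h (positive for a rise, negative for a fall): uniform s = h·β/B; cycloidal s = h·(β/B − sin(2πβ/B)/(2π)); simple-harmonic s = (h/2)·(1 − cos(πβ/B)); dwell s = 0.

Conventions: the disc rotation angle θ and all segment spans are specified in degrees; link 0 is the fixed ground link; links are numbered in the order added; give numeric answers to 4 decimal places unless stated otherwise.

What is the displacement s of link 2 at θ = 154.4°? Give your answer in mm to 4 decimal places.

seg 1 [0°–118.1°] simple-harmonic, h=26: full span → s += 26 → s = 26.0000
seg 2 [118.1°–223.4°] cycloidal, h=-16: θ=154.4° here. β=36.3, B=105.3. -16·(0.3447 − sin(2π·0.3447)/(2π)) = -3.4071 → s = 22.5929

22.5929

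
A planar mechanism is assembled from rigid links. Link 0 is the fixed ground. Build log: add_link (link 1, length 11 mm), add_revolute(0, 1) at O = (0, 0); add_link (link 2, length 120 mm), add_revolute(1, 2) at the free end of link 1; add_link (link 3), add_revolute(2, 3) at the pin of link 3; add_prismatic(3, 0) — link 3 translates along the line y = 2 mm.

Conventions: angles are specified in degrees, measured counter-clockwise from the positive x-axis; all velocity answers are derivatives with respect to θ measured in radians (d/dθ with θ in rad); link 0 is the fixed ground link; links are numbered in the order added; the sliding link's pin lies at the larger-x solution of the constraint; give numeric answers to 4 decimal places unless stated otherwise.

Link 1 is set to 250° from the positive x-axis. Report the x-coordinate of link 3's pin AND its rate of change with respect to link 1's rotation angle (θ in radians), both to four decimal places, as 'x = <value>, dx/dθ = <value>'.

geometry: r = 11 mm, L = 120 mm, e = 2 mm
crank pin P = (r cos θ, r sin θ) = (-3.762222, -10.336619)
h = r sin θ − e = -10.336619 − 2 = -12.336619
x = r cos θ + √(L² − h²) = -3.762222 + 119.364182 = 115.601960
dx/dθ = −r sin θ − h·r cos θ/√(L² − h²) (θ in radians; h = -12.336619) = 9.947783

x = 115.6020, dx/dθ = 9.9478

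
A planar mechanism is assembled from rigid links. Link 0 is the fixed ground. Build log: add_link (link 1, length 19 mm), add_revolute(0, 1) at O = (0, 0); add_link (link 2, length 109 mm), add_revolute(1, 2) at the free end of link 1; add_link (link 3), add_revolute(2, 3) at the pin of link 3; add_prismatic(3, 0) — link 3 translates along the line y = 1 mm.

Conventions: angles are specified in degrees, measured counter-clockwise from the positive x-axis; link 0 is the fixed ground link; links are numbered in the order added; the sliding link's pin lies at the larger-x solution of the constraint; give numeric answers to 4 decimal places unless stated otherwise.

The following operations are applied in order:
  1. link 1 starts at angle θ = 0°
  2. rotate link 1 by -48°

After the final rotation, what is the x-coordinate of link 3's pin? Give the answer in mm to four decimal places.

geometry: r = 19 mm, L = 109 mm, e = 1 mm; θ starts at 0°
rotate link 1 by -48°: θ ← 0° -48° = -48°
crank pin P = (r cos θ, r sin θ) = (12.713482, -14.119752)
h = r sin θ − e = -14.119752 − 1 = -15.119752
x = r cos θ + √(L² − h²) = 12.713482 + 107.946251 = 120.659733

120.6597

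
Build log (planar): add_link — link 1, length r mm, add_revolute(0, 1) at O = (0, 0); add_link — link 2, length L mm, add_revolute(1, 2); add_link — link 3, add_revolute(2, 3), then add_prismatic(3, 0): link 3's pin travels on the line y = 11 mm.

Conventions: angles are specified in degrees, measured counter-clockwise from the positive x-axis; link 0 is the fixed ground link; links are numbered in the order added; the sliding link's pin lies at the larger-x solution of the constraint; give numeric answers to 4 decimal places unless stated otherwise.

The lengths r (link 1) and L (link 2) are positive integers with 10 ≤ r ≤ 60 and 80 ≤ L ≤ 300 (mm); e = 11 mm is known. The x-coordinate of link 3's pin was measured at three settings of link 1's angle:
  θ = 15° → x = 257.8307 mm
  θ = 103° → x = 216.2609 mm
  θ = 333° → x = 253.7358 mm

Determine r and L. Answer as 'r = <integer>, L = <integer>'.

constraint per measurement: (x − r cos θ)² + (r sin θ − e)² = L²
subtracting the θ₁ and θ₂ equations cancels the r² and L² terms:
r = (x₁² − x₂²) / (2[(x₁cos θ₁ + e sin θ₁) − (x₂cos θ₂ + e sin θ₂)]) = 33.9999 → r = 34
L² = (x₁ − r cos θ₁)² + (r sin θ₁ − e)² = 50624.9906 → L = 225.0000 → L = 225
check at θ₃=333°: x = 253.7358 (printed 253.7358) ✓

r = 34, L = 225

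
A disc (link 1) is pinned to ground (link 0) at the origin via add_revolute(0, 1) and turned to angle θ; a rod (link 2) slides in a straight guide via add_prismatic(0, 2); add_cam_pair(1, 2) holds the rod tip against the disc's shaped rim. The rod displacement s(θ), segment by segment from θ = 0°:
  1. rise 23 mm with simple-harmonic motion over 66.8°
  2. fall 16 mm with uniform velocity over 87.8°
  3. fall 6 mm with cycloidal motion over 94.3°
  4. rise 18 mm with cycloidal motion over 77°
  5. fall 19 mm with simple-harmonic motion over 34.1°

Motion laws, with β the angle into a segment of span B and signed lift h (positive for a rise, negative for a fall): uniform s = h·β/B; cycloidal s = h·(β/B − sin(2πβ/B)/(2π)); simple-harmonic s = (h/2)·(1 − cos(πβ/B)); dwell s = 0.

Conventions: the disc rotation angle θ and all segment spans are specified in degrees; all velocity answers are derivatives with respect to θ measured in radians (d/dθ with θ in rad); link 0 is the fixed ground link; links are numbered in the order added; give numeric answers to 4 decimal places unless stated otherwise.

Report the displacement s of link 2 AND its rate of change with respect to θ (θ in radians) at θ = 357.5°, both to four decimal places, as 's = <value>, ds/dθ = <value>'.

segment 1 (0° to 66.8°, simple-harmonic, h = 23) is passed completely: s = 0.0000 + (23) = 23.0000
segment 2 (66.8° to 154.6°, uniform, h = -16) is passed completely: s = 23.0000 + (-16) = 7.0000
segment 3 (154.6° to 248.9°, cycloidal, h = -6) is passed completely: s = 7.0000 + (-6) = 1.0000
segment 4 (248.9° to 325.9°, cycloidal, h = 18) is passed completely: s = 1.0000 + (18) = 19.0000
θ = 357.5° falls in segment 5 (325.9° to 360°, simple-harmonic, h = -19): β = 357.5 − 325.9 = 31.6°, B = 34.1°; Δs = -19/2·(1 − cos(π·0.9267)) = -18.7491; s = 19.0000 − 18.7491 = 0.2509
velocity in seg [325.9°–360°] (simple-harmonic), θ in radians: β = 31.6° = 0.5515 rad, B = 34.1° = 0.5952 rad; ds/dθ = (πh/(2B)) sin(πβ/B) = (π·(-19)/(2·0.5952)) sin(π·0.9267) = -11.448027 mm/rad

s = 0.2509, ds/dθ = -11.4480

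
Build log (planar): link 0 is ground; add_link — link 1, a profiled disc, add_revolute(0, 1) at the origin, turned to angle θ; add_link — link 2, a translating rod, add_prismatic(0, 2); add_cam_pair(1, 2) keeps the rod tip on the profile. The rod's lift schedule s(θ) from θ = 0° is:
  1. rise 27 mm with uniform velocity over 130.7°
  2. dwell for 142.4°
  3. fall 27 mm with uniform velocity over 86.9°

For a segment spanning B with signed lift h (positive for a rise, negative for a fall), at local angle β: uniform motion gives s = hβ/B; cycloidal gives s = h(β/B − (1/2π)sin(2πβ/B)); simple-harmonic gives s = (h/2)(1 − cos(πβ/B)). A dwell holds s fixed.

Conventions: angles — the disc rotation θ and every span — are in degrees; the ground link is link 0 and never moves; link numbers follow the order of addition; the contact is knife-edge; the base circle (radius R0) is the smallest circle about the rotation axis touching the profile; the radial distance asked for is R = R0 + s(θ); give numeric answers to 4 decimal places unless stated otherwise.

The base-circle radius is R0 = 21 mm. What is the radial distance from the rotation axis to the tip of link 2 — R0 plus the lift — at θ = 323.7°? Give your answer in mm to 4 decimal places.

seg 1 [0°–130.7°] uniform, h=27: full span → s += 27 → s = 27.0000
seg 2 [130.7°–273.1°] dwell: s stays 27.0000
seg 3 [273.1°–360°] uniform, h=-27: θ=323.7° here. β=50.6, B=86.9. -27·50.6/86.9 = -15.7215 → s = 11.2785
R = R0 + s = 21 + 11.2785 = 32.2785

32.2785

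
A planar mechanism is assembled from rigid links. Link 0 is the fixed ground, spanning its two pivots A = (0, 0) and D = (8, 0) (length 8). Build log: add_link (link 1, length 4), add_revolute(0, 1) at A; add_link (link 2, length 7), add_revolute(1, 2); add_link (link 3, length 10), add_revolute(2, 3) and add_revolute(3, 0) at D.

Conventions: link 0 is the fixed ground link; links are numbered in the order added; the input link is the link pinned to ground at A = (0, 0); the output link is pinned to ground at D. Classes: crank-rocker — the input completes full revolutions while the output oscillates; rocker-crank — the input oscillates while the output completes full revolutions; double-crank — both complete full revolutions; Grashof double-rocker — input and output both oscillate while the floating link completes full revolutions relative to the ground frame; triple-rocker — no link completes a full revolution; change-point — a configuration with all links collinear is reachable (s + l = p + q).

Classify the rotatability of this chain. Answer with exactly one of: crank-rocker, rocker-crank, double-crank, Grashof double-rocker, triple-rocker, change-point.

lengths: ground=8, input=4, coupler=7, output=10
sorted: s=4 (shortest), l=10 (longest), p+q=15
s + l = 14 vs p + q = 15
s + l < p + q (Grashof) with shortest = input link → crank-rocker

crank-rocker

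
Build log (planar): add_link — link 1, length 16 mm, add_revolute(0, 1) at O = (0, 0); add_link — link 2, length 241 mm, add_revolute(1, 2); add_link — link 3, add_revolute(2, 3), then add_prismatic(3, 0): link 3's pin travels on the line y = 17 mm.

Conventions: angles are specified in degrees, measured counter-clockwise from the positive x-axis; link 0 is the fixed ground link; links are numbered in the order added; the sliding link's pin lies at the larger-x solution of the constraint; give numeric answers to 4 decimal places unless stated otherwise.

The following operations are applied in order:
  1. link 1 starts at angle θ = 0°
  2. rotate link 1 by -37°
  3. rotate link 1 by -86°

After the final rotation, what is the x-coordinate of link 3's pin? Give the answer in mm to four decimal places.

geometry: r = 16 mm, L = 241 mm, e = 17 mm; θ starts at 0°
rotate link 1 by -37°: θ ← 0° -37° = -37°
rotate link 1 by -86°: θ ← -37° -86° = -123°
crank pin P = (r cos θ, r sin θ) = (-8.714225, -13.418729)
h = r sin θ − e = -13.418729 − 17 = -30.418729
x = r cos θ + √(L² − h²) = -8.714225 + 239.072585 = 230.358360

230.3584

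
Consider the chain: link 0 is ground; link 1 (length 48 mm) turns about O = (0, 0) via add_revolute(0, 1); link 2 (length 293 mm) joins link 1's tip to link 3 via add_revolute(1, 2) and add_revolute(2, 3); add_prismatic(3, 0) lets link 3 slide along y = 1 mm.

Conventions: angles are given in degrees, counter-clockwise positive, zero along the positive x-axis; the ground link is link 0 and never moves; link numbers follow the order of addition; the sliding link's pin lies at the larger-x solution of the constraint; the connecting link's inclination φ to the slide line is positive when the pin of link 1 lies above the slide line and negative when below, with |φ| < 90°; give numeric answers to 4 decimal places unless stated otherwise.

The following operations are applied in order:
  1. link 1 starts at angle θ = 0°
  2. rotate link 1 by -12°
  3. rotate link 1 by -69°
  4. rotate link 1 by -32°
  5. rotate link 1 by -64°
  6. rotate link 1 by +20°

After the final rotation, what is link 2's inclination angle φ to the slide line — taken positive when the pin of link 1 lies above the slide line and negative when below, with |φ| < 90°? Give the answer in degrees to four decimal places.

geometry: r = 48 mm, L = 293 mm, e = 1 mm; θ starts at 0°
rotate link 1 by -12°: θ ← 0° -12° = -12°
rotate link 1 by -69°: θ ← -12° -69° = -81°
rotate link 1 by -32°: θ ← -81° -32° = -113°
rotate link 1 by -64°: θ ← -113° -64° = -177°
rotate link 1 by +20°: θ ← -177° +20° = -157°
h = r sin θ − e = -18.755094 − 1 = -19.755094
sin φ = h / L = -19.755094 / 293 = -0.06742353
φ = arcsin(-0.06742353) = -3.866017°

-3.8660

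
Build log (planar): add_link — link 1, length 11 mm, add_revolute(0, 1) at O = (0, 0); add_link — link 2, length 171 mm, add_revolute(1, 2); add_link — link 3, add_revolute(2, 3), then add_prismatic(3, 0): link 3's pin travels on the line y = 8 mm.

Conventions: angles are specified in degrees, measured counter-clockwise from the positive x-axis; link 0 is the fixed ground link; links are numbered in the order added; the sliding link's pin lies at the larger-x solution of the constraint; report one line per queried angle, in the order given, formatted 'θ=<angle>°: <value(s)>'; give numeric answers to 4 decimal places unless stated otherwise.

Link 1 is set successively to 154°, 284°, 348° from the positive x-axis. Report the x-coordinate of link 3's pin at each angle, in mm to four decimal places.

geometry: r = 11 mm, L = 171 mm, e = 8 mm
θ=154°: crank pin P = (r cos θ, r sin θ) = (-9.886735, 4.822083)
θ=154°: h = r sin θ − e = 4.822083 − 8 = -3.177917
θ=154°: x = r cos θ + √(L² − h²) = -9.886735 + 170.970468 = 161.083733
θ=284°: crank pin P = (r cos θ, r sin θ) = (2.661141, -10.673253)
θ=284°: h = r sin θ − e = -10.673253 − 8 = -18.673253
θ=284°: x = r cos θ + √(L² − h²) = 2.661141 + 169.977380 = 172.638521
θ=348°: crank pin P = (r cos θ, r sin θ) = (10.759624, -2.287029)
θ=348°: h = r sin θ − e = -2.287029 − 8 = -10.287029
θ=348°: x = r cos θ + √(L² − h²) = 10.759624 + 170.690296 = 181.449919

θ=154°: 161.0837
θ=284°: 172.6385
θ=348°: 181.4499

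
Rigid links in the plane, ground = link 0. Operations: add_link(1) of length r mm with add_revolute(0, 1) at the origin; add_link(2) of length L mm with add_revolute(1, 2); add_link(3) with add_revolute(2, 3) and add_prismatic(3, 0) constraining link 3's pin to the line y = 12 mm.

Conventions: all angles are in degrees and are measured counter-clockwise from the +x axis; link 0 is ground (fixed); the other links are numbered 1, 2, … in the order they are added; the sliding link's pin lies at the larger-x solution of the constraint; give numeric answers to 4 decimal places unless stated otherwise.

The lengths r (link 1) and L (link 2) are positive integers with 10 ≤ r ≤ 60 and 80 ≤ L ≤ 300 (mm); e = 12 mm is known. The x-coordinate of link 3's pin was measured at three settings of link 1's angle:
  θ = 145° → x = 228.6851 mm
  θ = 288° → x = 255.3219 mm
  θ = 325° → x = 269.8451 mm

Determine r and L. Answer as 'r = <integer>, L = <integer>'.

constraint per measurement: (x − r cos θ)² + (r sin θ − e)² = L²
subtracting the θ₁ and θ₂ equations cancels the r² and L² terms:
r = (x₁² − x₂²) / (2[(x₁cos θ₁ + e sin θ₁) − (x₂cos θ₂ + e sin θ₂)]) = 26.0000 → r = 26
L² = (x₁ − r cos θ₁)² + (r sin θ₁ − e)² = 62500.0124 → L = 250.0000 → L = 250
check at θ₃=325°: x = 269.8451 (printed 269.8451) ✓

r = 26, L = 250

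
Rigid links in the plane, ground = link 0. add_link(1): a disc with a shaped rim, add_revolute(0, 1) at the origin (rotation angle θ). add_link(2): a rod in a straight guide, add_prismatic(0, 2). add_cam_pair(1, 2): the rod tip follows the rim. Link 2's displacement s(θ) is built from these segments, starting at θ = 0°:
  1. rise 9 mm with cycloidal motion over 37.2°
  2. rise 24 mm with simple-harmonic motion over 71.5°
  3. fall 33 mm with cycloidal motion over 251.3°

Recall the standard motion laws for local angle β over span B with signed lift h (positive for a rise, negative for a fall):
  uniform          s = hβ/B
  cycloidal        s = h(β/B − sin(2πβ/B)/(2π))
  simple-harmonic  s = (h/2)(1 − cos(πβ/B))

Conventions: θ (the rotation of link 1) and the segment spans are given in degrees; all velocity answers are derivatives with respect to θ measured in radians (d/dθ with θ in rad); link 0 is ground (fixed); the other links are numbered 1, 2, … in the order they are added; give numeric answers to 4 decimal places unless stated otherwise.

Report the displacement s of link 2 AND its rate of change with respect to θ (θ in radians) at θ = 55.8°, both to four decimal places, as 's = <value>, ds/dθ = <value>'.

segment 1 (0° to 37.2°, cycloidal, h = 9) is passed completely: s = 0.0000 + (9) = 9.0000
θ = 55.8° falls in segment 2 (37.2° to 108.7°, simple-harmonic, h = 24): β = 55.8 − 37.2 = 18.6°, B = 71.5°; Δs = 24/2·(1 − cos(π·0.2601)) = 3.7893; s = 9.0000 + 3.7893 = 12.7893
velocity in seg [37.2°–108.7°] (simple-harmonic), θ in radians: β = 18.6° = 0.3246 rad, B = 71.5° = 1.2479 rad; ds/dθ = (πh/(2B)) sin(πβ/B) = (π·24/(2·1.2479)) sin(π·0.2601) = 22.031074 mm/rad

s = 12.7893, ds/dθ = 22.0311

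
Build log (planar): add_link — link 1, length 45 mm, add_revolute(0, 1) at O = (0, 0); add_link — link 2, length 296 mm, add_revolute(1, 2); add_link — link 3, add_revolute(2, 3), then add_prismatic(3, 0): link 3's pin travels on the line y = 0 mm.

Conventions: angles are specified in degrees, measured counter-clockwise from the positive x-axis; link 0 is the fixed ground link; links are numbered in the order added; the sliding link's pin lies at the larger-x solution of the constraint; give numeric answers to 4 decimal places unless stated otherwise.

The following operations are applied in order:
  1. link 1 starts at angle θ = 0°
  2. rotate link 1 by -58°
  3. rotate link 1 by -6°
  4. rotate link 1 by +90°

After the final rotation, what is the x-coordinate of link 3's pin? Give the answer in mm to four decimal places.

geometry: r = 45 mm, L = 296 mm, e = 0 mm; θ starts at 0°
rotate link 1 by -58°: θ ← 0° -58° = -58°
rotate link 1 by -6°: θ ← -58° -6° = -64°
rotate link 1 by +90°: θ ← -64° +90° = 26°
crank pin P = (r cos θ, r sin θ) = (40.445732, 19.726702)
h = r sin θ − e = 19.726702 − 0 = 19.726702
x = r cos θ + √(L² − h²) = 40.445732 + 295.341933 = 335.787665

335.7877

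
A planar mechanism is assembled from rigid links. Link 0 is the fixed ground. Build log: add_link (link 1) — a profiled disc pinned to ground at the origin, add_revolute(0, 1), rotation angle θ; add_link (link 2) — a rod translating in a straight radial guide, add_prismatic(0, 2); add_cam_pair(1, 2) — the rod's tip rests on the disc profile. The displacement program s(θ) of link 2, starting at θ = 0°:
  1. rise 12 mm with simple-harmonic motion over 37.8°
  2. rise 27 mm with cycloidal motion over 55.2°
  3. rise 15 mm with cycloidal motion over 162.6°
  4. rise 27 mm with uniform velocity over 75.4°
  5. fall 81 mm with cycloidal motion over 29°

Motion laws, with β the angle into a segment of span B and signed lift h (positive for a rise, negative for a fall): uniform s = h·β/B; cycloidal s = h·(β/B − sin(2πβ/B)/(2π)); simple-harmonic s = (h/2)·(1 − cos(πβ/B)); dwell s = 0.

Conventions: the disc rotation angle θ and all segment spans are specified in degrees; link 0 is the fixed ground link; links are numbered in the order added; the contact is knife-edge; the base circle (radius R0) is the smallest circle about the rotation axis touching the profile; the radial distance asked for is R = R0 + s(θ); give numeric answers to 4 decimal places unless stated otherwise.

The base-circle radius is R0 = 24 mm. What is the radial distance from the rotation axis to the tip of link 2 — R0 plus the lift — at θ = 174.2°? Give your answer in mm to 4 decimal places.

seg 1 [0°–37.8°] simple-harmonic, h=12: full span → s += 12 → s = 12.0000
seg 2 [37.8°–93°] cycloidal, h=27: full span → s += 27 → s = 39.0000
seg 3 [93°–255.6°] cycloidal, h=15: θ=174.2° here. β=81.2, B=162.6. 15·(0.4994 − sin(2π·0.4994)/(2π)) = 7.4815 → s = 46.4815
R = R0 + s = 24 + 46.4815 = 70.4815

70.4815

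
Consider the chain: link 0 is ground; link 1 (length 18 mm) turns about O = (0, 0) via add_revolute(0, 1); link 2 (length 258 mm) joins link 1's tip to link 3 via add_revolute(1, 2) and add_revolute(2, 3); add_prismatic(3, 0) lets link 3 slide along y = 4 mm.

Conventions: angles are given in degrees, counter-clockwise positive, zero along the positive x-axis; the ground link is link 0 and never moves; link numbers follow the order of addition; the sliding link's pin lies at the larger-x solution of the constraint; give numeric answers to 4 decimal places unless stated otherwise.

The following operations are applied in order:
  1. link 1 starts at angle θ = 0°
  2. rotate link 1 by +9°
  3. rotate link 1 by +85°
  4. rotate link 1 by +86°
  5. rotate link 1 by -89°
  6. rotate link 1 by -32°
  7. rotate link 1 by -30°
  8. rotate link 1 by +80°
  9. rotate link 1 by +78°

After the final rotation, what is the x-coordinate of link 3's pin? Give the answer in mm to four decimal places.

geometry: r = 18 mm, L = 258 mm, e = 4 mm; θ starts at 0°
rotate link 1 by +9°: θ ← 0° +9° = 9°
rotate link 1 by +85°: θ ← 9° +85° = 94°
rotate link 1 by +86°: θ ← 94° +86° = 180°
rotate link 1 by -89°: θ ← 180° -89° = 91°
rotate link 1 by -32°: θ ← 91° -32° = 59°
rotate link 1 by -30°: θ ← 59° -30° = 29°
rotate link 1 by +80°: θ ← 29° +80° = 109°
rotate link 1 by +78°: θ ← 109° +78° = 187°
crank pin P = (r cos θ, r sin θ) = (-17.865831, -2.193648)
h = r sin θ − e = -2.193648 − 4 = -6.193648
x = r cos θ + √(L² − h²) = -17.865831 + 257.925646 = 240.059815

240.0598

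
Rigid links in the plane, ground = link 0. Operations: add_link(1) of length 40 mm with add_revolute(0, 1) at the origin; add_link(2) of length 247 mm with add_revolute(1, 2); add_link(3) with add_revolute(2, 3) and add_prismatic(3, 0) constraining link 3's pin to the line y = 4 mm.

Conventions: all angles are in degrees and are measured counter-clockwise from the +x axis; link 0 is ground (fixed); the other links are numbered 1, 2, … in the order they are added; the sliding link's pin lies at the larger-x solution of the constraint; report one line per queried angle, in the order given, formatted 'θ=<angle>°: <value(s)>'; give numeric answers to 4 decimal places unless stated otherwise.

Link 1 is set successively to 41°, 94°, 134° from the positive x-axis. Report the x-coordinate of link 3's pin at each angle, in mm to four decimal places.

geometry: r = 40 mm, L = 247 mm, e = 4 mm
θ=41°: crank pin P = (r cos θ, r sin θ) = (30.188383, 26.242361)
θ=41°: h = r sin θ − e = 26.242361 − 4 = 22.242361
θ=41°: x = r cos θ + √(L² − h²) = 30.188383 + 245.996499 = 276.184882
θ=94°: crank pin P = (r cos θ, r sin θ) = (-2.790259, 39.902562)
θ=94°: h = r sin θ − e = 39.902562 − 4 = 35.902562
θ=94°: x = r cos θ + √(L² − h²) = -2.790259 + 244.376771 = 241.586512
θ=134°: crank pin P = (r cos θ, r sin θ) = (-27.786335, 28.773592)
θ=134°: h = r sin θ − e = 28.773592 − 4 = 24.773592
θ=134°: x = r cos θ + √(L² − h²) = -27.786335 + 245.754490 = 217.968155

θ=41°: 276.1849
θ=94°: 241.5865
θ=134°: 217.9682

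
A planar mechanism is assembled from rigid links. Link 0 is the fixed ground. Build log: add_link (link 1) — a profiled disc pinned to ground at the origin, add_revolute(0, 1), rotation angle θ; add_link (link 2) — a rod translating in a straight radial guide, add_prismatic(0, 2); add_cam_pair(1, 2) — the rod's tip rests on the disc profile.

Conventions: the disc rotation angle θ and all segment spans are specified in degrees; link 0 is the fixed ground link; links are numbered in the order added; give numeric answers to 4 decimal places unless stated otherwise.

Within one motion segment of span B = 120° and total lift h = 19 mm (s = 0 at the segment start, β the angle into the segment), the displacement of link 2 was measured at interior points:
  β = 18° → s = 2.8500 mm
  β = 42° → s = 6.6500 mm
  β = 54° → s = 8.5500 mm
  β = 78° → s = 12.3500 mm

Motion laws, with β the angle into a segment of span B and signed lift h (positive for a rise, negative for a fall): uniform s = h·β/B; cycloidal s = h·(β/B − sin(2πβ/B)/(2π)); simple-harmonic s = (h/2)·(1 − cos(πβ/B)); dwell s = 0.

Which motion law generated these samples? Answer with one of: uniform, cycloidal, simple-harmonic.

candidates at β/B = r: uniform s = h·r (linear in β); cycloidal s = h·(r − sin(2πr)/(2π)); simple-harmonic s = (h/2)(1 − cos(πr))
β=18°: printed 2.8500 | uniform 2.8500, cycloidal 0.4036, simple-harmonic 1.0354
β=42°: printed 6.6500 | uniform 6.6500, cycloidal 4.2036, simple-harmonic 5.1871
β=54°: printed 8.5500 | uniform 8.5500, cycloidal 7.6155, simple-harmonic 8.0139
β=78°: printed 12.3500 | uniform 12.3500, cycloidal 14.7964, simple-harmonic 13.8129
only one law matches every sample → uniform

uniform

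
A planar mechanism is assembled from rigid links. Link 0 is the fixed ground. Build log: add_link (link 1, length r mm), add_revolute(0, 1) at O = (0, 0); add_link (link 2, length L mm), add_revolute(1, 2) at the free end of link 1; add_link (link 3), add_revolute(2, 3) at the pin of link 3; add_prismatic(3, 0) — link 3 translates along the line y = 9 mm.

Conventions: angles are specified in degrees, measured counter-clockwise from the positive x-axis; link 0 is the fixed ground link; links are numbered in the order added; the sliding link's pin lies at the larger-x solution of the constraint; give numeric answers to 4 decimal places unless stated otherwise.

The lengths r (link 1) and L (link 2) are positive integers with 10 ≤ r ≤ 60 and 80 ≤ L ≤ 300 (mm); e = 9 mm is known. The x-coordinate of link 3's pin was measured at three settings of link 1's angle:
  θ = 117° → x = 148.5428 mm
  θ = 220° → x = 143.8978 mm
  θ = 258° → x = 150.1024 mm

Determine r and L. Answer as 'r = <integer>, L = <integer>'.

constraint per measurement: (x − r cos θ)² + (r sin θ − e)² = L²
subtracting the θ₁ and θ₂ equations cancels the r² and L² terms:
r = (x₁² − x₂²) / (2[(x₁cos θ₁ + e sin θ₁) − (x₂cos θ₂ + e sin θ₂)]) = 12.0000 → r = 12
L² = (x₁ − r cos θ₁)² + (r sin θ₁ − e)² = 23715.9945 → L = 154.0000 → L = 154
check at θ₃=258°: x = 150.1024 (printed 150.1024) ✓

r = 12, L = 154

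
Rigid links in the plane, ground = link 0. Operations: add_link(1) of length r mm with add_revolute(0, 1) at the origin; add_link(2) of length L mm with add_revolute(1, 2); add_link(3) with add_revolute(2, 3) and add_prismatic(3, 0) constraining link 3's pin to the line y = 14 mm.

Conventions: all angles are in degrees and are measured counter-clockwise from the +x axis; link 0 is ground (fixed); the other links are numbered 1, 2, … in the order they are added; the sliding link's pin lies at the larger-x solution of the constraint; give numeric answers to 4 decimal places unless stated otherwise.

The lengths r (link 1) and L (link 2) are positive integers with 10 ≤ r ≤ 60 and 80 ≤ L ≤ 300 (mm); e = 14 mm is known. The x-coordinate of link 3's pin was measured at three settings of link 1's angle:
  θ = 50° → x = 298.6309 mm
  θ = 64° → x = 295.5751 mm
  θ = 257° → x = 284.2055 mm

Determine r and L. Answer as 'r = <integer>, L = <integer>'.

constraint per measurement: (x − r cos θ)² + (r sin θ − e)² = L²
subtracting the θ₁ and θ₂ equations cancels the r² and L² terms:
r = (x₁² − x₂²) / (2[(x₁cos θ₁ + e sin θ₁) − (x₂cos θ₂ + e sin θ₂)]) = 14.9999 → r = 15
L² = (x₁ − r cos θ₁)² + (r sin θ₁ − e)² = 83520.9885 → L = 289.0000 → L = 289
check at θ₃=257°: x = 284.2055 (printed 284.2055) ✓

r = 15, L = 289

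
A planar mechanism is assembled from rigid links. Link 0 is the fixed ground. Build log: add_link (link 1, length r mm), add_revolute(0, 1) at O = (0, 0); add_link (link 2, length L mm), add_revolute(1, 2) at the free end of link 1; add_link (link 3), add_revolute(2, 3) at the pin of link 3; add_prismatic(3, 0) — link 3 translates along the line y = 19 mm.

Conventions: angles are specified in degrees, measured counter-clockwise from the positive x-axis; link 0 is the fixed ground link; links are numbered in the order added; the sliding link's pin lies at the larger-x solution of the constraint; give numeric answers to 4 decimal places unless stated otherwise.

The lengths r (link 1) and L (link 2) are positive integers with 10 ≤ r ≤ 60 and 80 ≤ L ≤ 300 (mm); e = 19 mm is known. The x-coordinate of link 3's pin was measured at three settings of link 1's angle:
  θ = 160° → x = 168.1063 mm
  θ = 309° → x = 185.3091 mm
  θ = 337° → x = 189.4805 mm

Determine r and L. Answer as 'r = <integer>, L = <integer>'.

constraint per measurement: (x − r cos θ)² + (r sin θ − e)² = L²
subtracting the θ₁ and θ₂ equations cancels the r² and L² terms:
r = (x₁² − x₂²) / (2[(x₁cos θ₁ + e sin θ₁) − (x₂cos θ₂ + e sin θ₂)]) = 12.0000 → r = 12
L² = (x₁ − r cos θ₁)² + (r sin θ₁ − e)² = 32400.0049 → L = 180.0000 → L = 180
check at θ₃=337°: x = 189.4805 (printed 189.4805) ✓

r = 12, L = 180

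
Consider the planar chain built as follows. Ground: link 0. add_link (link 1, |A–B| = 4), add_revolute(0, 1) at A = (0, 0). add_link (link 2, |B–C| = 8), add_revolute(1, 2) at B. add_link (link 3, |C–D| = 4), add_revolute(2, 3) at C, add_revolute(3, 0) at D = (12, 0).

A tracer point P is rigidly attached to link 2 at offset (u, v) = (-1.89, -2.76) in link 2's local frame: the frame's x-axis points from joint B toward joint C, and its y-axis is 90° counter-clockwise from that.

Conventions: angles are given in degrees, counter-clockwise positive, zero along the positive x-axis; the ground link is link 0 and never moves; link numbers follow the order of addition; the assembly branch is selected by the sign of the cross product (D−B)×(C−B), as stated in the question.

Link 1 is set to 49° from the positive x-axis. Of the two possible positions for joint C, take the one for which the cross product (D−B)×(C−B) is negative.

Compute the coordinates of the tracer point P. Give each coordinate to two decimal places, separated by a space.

A=(0,0), D=(12.00,0)
B = A + 4.00·(cos49°, sin49°) = (2.6242, 3.0188)
|BD| = 9.8498
circle(B,8.00) ∩ circle(D,4.00): a=7.3615, h=3.1318
  candidates: C₊=(10.5913,3.7437) cross=30.848; C₋=(8.6716,-2.2185) cross=-30.848
  branch - wants cross < 0 → take C=(8.6716,-2.2185) (cross=-30.848)
ex = (C−B)/|BC| = (0.7559,-0.6547); ey = (0.6547,0.7559)
P = B + -1.89·ex + -2.76·ey = (-0.6113,2.1698)

-0.61 2.17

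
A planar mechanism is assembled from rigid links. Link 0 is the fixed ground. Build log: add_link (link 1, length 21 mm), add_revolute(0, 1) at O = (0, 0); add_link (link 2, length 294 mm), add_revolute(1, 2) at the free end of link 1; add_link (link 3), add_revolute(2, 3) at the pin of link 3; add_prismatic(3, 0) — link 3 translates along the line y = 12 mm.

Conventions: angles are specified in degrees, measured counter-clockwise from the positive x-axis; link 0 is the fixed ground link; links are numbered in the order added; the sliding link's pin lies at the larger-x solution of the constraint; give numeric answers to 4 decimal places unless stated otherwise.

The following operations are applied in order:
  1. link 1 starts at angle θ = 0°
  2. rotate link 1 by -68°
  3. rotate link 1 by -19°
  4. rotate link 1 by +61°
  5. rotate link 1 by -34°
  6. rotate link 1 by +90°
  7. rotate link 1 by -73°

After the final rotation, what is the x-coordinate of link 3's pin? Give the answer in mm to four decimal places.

geometry: r = 21 mm, L = 294 mm, e = 12 mm; θ starts at 0°
rotate link 1 by -68°: θ ← 0° -68° = -68°
rotate link 1 by -19°: θ ← -68° -19° = -87°
rotate link 1 by +61°: θ ← -87° +61° = -26°
rotate link 1 by -34°: θ ← -26° -34° = -60°
rotate link 1 by +90°: θ ← -60° +90° = 30°
rotate link 1 by -73°: θ ← 30° -73° = -43°
crank pin P = (r cos θ, r sin θ) = (15.358428, -14.321966)
h = r sin θ − e = -14.321966 − 12 = -26.321966
x = r cos θ + √(L² − h²) = 15.358428 + 292.819320 = 308.177748

308.1777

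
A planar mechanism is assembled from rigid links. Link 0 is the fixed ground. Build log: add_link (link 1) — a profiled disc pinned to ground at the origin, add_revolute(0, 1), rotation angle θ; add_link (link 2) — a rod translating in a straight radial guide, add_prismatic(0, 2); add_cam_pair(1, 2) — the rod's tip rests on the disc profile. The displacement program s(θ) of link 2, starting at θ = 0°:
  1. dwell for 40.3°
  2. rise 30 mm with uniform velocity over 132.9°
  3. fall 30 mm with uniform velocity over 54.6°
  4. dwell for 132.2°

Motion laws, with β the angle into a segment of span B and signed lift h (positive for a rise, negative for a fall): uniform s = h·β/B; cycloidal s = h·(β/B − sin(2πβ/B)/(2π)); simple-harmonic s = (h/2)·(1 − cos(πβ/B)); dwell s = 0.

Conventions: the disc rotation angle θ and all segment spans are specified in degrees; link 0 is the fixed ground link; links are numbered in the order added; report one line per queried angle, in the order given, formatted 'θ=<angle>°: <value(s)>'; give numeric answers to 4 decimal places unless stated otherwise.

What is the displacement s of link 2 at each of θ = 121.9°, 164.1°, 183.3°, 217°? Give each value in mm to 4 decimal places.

seg 1 [0°–40.3°] dwell: s stays 0.0000
seg 2 [40.3°–173.2°] uniform, h=30: θ=121.9° here. β=81.6, B=132.9. 30·81.6/132.9 = 18.4199 → s = 18.4199
seg 2 [40.3°–173.2°] uniform, h=30: θ=164.1° here. β=123.8, B=132.9. 30·123.8/132.9 = 27.9458 → s = 27.9458
seg 2 [40.3°–173.2°] uniform, h=30: full span → s += 30 → s = 30.0000
seg 3 [173.2°–227.8°] uniform, h=-30: θ=183.3° here. β=10.1, B=54.6. -30·10.1/54.6 = -5.5495 → s = 24.4505
seg 3 [173.2°–227.8°] uniform, h=-30: θ=217° here. β=43.8, B=54.6. -30·43.8/54.6 = -24.0659 → s = 5.9341

θ=121.9°: 18.4199
θ=164.1°: 27.9458
θ=183.3°: 24.4505
θ=217°: 5.9341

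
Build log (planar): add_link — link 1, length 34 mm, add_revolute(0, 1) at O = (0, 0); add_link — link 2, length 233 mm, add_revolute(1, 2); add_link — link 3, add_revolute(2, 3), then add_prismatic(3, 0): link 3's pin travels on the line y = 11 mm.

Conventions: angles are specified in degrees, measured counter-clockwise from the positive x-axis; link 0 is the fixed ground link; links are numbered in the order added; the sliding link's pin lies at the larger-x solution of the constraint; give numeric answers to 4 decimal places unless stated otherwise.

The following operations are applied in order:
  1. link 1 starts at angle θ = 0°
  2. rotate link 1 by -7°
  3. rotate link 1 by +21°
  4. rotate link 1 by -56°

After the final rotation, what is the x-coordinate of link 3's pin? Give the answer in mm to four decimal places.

geometry: r = 34 mm, L = 233 mm, e = 11 mm; θ starts at 0°
rotate link 1 by -7°: θ ← 0° -7° = -7°
rotate link 1 by +21°: θ ← -7° +21° = 14°
rotate link 1 by -56°: θ ← 14° -56° = -42°
crank pin P = (r cos θ, r sin θ) = (25.266924, -22.750441)
h = r sin θ − e = -22.750441 − 11 = -33.750441
x = r cos θ + √(L² − h²) = 25.266924 + 230.542638 = 255.809562

255.8096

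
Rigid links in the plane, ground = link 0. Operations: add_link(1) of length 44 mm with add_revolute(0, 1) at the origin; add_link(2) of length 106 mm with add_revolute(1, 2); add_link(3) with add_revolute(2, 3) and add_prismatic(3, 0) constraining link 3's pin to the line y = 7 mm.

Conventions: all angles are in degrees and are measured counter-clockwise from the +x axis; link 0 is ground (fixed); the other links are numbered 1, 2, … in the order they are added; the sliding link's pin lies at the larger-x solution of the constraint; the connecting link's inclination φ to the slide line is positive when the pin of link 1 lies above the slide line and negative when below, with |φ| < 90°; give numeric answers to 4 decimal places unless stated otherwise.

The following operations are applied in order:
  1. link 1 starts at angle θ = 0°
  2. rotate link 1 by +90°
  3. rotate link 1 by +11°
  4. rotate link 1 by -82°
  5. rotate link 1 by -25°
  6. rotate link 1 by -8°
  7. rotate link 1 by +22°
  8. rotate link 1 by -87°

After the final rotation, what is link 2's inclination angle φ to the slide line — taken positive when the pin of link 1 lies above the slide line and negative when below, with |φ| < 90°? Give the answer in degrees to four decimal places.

geometry: r = 44 mm, L = 106 mm, e = 7 mm; θ starts at 0°
rotate link 1 by +90°: θ ← 0° +90° = 90°
rotate link 1 by +11°: θ ← 90° +11° = 101°
rotate link 1 by -82°: θ ← 101° -82° = 19°
rotate link 1 by -25°: θ ← 19° -25° = -6°
rotate link 1 by -8°: θ ← -6° -8° = -14°
rotate link 1 by +22°: θ ← -14° +22° = 8°
rotate link 1 by -87°: θ ← 8° -87° = -79°
h = r sin θ − e = -43.191596 − 7 = -50.191596
sin φ = h / L = -50.191596 / 106 = -0.47350562
φ = arcsin(-0.47350562) = -28.262096°

-28.2621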